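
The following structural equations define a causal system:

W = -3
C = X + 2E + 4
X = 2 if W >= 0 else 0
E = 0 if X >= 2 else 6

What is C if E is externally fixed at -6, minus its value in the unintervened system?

-24

The intervention breaks the incoming arrows to E: E = 0 if X >= 2 else 6 no longer applies, and E = -6.
X = 2 if W >= 0 else 0  [with W=-3]  = 0
C = X + 2E + 4  [with X=0, E=-6]  = -8
Without intervention: X = 2 if W >= 0 else 0  [with W=-3]  = 0; E = 0 if X >= 2 else 6  [with X=0]  = 6; C = X + 2E + 4  [with X=0, E=6]  = 16.
Change = -8 − 16 = -24.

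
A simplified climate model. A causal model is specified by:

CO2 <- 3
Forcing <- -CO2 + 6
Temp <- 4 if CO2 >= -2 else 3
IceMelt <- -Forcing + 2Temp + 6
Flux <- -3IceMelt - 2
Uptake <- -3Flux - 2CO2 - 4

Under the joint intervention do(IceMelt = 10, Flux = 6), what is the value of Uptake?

-28

The joint intervention fixes IceMelt = 10, Flux = 6, removing each variable's own equation.
Uptake = -3Flux - 2CO2 - 4  [with Flux=6, CO2=3]  = -28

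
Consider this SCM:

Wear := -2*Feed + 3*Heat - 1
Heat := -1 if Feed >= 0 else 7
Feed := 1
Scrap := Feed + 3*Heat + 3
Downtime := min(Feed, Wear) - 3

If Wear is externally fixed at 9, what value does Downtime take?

-2

do(Wear=9) replaces the equation Wear := -2*Feed + 3*Heat - 1 with the constant Wear = 9.
Downtime = min(Feed, Wear) - 3  [with Feed=1, Wear=9]  = -2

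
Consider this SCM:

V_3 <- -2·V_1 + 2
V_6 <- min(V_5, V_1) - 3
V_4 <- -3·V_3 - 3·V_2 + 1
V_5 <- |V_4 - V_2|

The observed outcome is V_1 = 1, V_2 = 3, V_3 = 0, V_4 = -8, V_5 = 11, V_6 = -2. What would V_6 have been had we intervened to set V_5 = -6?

-9

The intervention breaks the incoming arrows to V_5: V_5 <- |V_4 - V_2| no longer applies, and V_5 = -6.
V_6 = min(V_5, V_1) - 3  [with V_5=-6, V_1=1]  = -9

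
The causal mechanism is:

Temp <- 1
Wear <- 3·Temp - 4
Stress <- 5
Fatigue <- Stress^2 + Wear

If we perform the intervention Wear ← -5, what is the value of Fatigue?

The intervention breaks the incoming arrows to Wear: Wear <- 3·Temp - 4 no longer applies, and Wear = -5.
Fatigue = Stress^2 + Wear  [with Stress=5, Wear=-5]  = 20

20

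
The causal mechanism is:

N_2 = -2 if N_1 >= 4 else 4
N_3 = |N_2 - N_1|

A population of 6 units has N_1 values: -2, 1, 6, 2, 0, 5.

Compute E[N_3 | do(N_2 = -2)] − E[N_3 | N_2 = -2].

The intervention sets N_2=-2 in all 6 units regardless of N_1. Recomputing N_3 per unit gives 0, 3, 8, 4, 2, 7; average 4.
E[N_3|N_2=-2] averages over only the 2 units with N_2=-2 (N_1 = 6, 5): N_3 = 8, 7, mean 7.5.
Difference = 4 − 7.5 = -3.5.

-3.5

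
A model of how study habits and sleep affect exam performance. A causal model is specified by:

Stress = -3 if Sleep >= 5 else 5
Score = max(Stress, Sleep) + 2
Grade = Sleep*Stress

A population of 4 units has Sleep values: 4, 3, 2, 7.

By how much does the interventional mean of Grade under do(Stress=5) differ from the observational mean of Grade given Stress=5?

5

The intervention sets Stress=5 in all 4 units regardless of Sleep. Recomputing Grade per unit gives 20, 15, 10, 35; average 20.
Observing Stress=5 restricts to units where Stress's equation naturally yields 5: Sleep ∈ {4, 3, 2}. In that subpopulation Grade = 20, 15, 10, mean 15.
Difference = 20 − 15 = 5.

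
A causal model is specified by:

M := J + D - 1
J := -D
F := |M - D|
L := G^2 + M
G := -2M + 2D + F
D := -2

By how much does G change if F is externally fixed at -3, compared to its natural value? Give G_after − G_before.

-4

Intervening sets F = -3 and removes its equation (F := |M - D|).
J = -D  [with D=-2]  = 2
M = J + D - 1  [with J=2, D=-2]  = -1
G = -2M + 2D + F  [with M=-1, D=-2, F=-3]  = -5
Without intervention: J = -D  [with D=-2]  = 2; M = J + D - 1  [with J=2, D=-2]  = -1; F = |M - D|  [with M=-1, D=-2]  = 1; G = -2M + 2D + F  [with M=-1, D=-2, F=1]  = -1.
Change = -5 − (-1) = -4.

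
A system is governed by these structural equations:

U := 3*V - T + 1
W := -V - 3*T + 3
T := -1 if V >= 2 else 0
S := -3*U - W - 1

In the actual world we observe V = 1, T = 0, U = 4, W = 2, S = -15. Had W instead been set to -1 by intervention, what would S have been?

-12

Intervening sets W = -1 and removes its equation (W := -V - 3*T + 3).
T = -1 if V >= 2 else 0  [with V=1]  = 0
U = 3*V - T + 1  [with V=1, T=0]  = 4
S = -3*U - W - 1  [with U=4, W=-1]  = -12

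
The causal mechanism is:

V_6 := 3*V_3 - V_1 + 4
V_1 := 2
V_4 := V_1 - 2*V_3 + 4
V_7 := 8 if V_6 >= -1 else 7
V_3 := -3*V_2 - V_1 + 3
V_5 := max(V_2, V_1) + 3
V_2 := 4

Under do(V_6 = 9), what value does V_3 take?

do(V_6=9) replaces the equation V_6 := 3*V_3 - V_1 + 4 with the constant V_6 = 9.
V_3 is not downstream of the intervention, so its value is determined by the original equations.
V_3 = -3*V_2 - V_1 + 3  [with V_2=4, V_1=2]  = -11

-11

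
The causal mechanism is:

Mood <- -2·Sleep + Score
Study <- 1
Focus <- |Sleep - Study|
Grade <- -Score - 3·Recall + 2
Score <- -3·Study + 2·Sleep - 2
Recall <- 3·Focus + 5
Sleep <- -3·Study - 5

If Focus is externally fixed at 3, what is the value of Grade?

-19

The intervention breaks the incoming arrows to Focus: Focus <- |Sleep - Study| no longer applies, and Focus = 3.
Sleep = -3·Study - 5  [with Study=1]  = -8
Score = -3·Study + 2·Sleep - 2  [with Study=1, Sleep=-8]  = -21
Recall = 3·Focus + 5  [with Focus=3]  = 14
Grade = -Score - 3·Recall + 2  [with Score=-21, Recall=14]  = -19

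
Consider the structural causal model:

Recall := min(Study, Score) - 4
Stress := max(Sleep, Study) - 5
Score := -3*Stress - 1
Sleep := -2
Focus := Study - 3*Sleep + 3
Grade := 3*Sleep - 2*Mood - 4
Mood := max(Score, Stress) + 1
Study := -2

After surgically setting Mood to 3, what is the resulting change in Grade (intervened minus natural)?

36

Intervening sets Mood = 3 and removes its equation (Mood := max(Score, Stress) + 1).
Grade = 3*Sleep - 2*Mood - 4  [with Sleep=-2, Mood=3]  = -16
Without intervention: Stress = max(Sleep, Study) - 5  [with Sleep=-2, Study=-2]  = -7; Score = -3*Stress - 1  [with Stress=-7]  = 20; Mood = max(Score, Stress) + 1  [with Score=20, Stress=-7]  = 21; Grade = 3*Sleep - 2*Mood - 4  [with Sleep=-2, Mood=21]  = -52.
Change = -16 − (-52) = 36.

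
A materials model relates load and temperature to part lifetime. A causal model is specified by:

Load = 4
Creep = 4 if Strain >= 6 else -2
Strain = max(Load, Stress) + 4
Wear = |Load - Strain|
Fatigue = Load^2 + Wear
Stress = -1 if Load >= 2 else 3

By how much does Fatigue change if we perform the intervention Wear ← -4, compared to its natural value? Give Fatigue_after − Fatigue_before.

The intervention breaks the incoming arrows to Wear: Wear = |Load - Strain| no longer applies, and Wear = -4.
Fatigue = Load^2 + Wear  [with Load=4, Wear=-4]  = 12
Without intervention: Stress = -1 if Load >= 2 else 3  [with Load=4]  = -1; Strain = max(Load, Stress) + 4  [with Load=4, Stress=-1]  = 8; Wear = |Load - Strain|  [with Load=4, Strain=8]  = 4; Fatigue = Load^2 + Wear  [with Load=4, Wear=4]  = 20.
Change = 12 − 20 = -8.

-8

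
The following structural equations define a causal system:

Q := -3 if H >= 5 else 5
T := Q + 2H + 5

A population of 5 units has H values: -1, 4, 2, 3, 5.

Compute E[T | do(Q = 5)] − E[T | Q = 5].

Under do(Q=5), Q's equation is replaced by Q=5 for every unit. Per-unit T: 8, 18, 14, 16, 20. Mean = 15.2.
E[T|Q=5] averages over only the 4 units with Q=5 (H = -1, 4, 2, 3): T = 8, 18, 14, 16, mean 14.
Difference = 15.2 − 14 = 1.2.

1.2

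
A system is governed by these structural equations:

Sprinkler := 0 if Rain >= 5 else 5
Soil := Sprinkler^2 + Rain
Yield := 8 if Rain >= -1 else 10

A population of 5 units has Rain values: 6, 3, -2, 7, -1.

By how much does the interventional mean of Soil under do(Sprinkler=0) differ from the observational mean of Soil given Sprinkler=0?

The intervention sets Sprinkler=0 in all 5 units regardless of Rain. Recomputing Soil per unit gives 6, 3, -2, 7, -1; average 2.6.
Observing Sprinkler=0 restricts to units where Sprinkler's equation naturally yields 0: Rain ∈ {6, 7}. In that subpopulation Soil = 6, 7, mean 6.5.
Difference = 2.6 − 6.5 = -3.9.

-3.9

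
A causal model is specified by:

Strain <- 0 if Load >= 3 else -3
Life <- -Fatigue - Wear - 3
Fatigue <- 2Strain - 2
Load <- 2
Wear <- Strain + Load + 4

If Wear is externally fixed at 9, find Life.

-4

do(Wear=9) replaces the equation Wear <- Strain + Load + 4 with the constant Wear = 9.
Strain = 0 if Load >= 3 else -3  [with Load=2]  = -3
Fatigue = 2Strain - 2  [with Strain=-3]  = -8
Life = -Fatigue - Wear - 3  [with Fatigue=-8, Wear=9]  = -4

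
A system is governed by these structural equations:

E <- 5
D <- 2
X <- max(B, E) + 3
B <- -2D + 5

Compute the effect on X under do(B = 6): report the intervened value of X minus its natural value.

1

The intervention breaks the incoming arrows to B: B <- -2D + 5 no longer applies, and B = 6.
X = max(B, E) + 3  [with B=6, E=5]  = 9
Without intervention: B = -2D + 5  [with D=2]  = 1; X = max(B, E) + 3  [with B=1, E=5]  = 8.
Change = 9 − 8 = 1.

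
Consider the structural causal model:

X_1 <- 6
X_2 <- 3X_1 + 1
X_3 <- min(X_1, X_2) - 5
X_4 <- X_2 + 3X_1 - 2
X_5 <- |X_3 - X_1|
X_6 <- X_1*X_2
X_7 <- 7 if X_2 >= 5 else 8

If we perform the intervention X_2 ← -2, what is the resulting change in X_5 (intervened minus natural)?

do(X_2=-2) replaces the equation X_2 <- 3X_1 + 1 with the constant X_2 = -2.
X_3 = min(X_1, X_2) - 5  [with X_1=6, X_2=-2]  = -7
X_5 = |X_3 - X_1|  [with X_3=-7, X_1=6]  = 13
Without intervention: X_2 = 3X_1 + 1  [with X_1=6]  = 19; X_3 = min(X_1, X_2) - 5  [with X_1=6, X_2=19]  = 1; X_5 = |X_3 - X_1|  [with X_3=1, X_1=6]  = 5.
Change = 13 − 5 = 8.

8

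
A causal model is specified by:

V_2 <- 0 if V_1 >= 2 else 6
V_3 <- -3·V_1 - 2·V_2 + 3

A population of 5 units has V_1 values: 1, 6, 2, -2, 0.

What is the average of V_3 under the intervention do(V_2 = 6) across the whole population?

do(V_2=6) breaks V_2's dependence on V_1. With V_2=6 fixed, V_3 across the units is -12, -27, -15, -3, -9, mean -13.2.

-13.2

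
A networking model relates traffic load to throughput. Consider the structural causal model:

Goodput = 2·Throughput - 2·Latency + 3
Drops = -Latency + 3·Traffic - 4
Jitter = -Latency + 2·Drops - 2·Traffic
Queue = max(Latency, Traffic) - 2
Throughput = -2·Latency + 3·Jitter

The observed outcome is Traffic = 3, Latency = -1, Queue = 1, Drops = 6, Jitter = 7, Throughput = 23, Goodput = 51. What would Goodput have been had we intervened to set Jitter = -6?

-27

Under do(Jitter=-6), the mechanism Jitter = -Latency + 2·Drops - 2·Traffic is discarded; Jitter is fixed at -6.
Throughput = -2·Latency + 3·Jitter  [with Latency=-1, Jitter=-6]  = -16
Goodput = 2·Throughput - 2·Latency + 3  [with Throughput=-16, Latency=-1]  = -27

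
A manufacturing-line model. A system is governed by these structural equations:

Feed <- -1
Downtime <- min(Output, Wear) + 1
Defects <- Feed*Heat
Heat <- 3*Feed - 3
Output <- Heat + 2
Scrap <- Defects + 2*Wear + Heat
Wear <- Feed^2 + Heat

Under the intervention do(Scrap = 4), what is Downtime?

Under do(Scrap=4), the mechanism Scrap <- Defects + 2*Wear + Heat is discarded; Scrap is fixed at 4.
Since Downtime is not a descendant of the intervened variable, it is unaffected.
Heat = 3*Feed - 3  [with Feed=-1]  = -6
Wear = Feed^2 + Heat  [with Feed=-1, Heat=-6]  = -5
Output = Heat + 2  [with Heat=-6]  = -4
Downtime = min(Output, Wear) + 1  [with Output=-4, Wear=-5]  = -4

-4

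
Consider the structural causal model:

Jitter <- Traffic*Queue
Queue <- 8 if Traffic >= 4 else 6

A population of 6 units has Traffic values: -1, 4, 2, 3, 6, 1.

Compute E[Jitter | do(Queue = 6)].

The intervention sets Queue=6 in all 6 units regardless of Traffic. Recomputing Jitter per unit gives -6, 24, 12, 18, 36, 6; average 15.

15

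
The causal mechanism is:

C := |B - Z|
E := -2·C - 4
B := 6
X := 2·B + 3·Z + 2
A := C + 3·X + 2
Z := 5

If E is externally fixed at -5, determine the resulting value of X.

do(E=-5) replaces the equation E := -2·C - 4 with the constant E = -5.
X is not downstream of the intervention, so its value is determined by the original equations.
X = 2·B + 3·Z + 2  [with B=6, Z=5]  = 29

29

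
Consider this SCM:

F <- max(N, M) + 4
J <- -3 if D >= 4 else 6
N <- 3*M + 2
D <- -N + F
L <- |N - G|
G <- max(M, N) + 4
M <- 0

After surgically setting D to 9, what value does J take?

-3

The intervention breaks the incoming arrows to D: D <- -N + F no longer applies, and D = 9.
J = -3 if D >= 4 else 6  [with D=9]  = -3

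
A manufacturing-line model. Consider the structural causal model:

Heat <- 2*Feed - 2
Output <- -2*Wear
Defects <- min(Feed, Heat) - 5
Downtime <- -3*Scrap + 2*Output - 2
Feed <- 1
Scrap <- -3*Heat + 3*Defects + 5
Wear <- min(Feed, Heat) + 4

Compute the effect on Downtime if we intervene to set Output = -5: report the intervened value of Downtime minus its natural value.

Intervening sets Output = -5 and removes its equation (Output <- -2*Wear).
Heat = 2*Feed - 2  [with Feed=1]  = 0
Defects = min(Feed, Heat) - 5  [with Feed=1, Heat=0]  = -5
Scrap = -3*Heat + 3*Defects + 5  [with Heat=0, Defects=-5]  = -10
Downtime = -3*Scrap + 2*Output - 2  [with Scrap=-10, Output=-5]  = 18
Without intervention: Heat = 2*Feed - 2  [with Feed=1]  = 0; Wear = min(Feed, Heat) + 4  [with Feed=1, Heat=0]  = 4; Defects = min(Feed, Heat) - 5  [with Feed=1, Heat=0]  = -5; Scrap = -3*Heat + 3*Defects + 5  [with Heat=0, Defects=-5]  = -10; Output = -2*Wear  [with Wear=4]  = -8; Downtime = -3*Scrap + 2*Output - 2  [with Scrap=-10, Output=-8]  = 12.
Change = 18 − 12 = 6.

6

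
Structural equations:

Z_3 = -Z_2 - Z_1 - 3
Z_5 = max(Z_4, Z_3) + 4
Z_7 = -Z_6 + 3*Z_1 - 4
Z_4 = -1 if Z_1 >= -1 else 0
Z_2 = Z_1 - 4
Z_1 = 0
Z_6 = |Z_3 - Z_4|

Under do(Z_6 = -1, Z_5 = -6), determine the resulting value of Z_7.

Setting Z_6 = -1, Z_5 = -6 by intervention discards those variables' equations.
Z_7 = -Z_6 + 3*Z_1 - 4  [with Z_6=-1, Z_1=0]  = -3

-3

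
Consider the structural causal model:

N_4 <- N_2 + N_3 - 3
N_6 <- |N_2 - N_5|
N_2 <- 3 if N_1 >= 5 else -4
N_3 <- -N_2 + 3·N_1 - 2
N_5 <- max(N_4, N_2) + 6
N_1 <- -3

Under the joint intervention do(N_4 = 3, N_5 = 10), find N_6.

14

The joint intervention fixes N_4 = 3, N_5 = 10, removing each variable's own equation.
N_2 = 3 if N_1 >= 5 else -4  [with N_1=-3]  = -4
N_6 = |N_2 - N_5|  [with N_2=-4, N_5=10]  = 14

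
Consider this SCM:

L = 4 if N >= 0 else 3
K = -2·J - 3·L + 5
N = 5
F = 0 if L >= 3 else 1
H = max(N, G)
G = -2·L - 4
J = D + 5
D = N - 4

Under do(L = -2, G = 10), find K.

Under do(L = -2, G = 10), each intervened variable's structural equation is replaced by its fixed value.
D = N - 4  [with N=5]  = 1
J = D + 5  [with D=1]  = 6
K = -2·J - 3·L + 5  [with J=6, L=-2]  = -1

-1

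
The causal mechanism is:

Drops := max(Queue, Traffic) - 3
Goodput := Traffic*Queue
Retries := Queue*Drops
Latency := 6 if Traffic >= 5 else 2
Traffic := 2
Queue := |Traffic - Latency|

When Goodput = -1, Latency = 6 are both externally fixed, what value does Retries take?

The joint intervention fixes Goodput = -1, Latency = 6, removing each variable's own equation.
Queue = |Traffic - Latency|  [with Traffic=2, Latency=6]  = 4
Drops = max(Queue, Traffic) - 3  [with Queue=4, Traffic=2]  = 1
Retries = Queue*Drops  [with Queue=4, Drops=1]  = 4

4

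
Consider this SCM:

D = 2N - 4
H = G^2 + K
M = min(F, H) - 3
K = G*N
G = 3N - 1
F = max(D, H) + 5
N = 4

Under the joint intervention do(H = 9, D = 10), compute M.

The joint intervention fixes H = 9, D = 10, removing each variable's own equation.
F = max(D, H) + 5  [with D=10, H=9]  = 15
M = min(F, H) - 3  [with F=15, H=9]  = 6

6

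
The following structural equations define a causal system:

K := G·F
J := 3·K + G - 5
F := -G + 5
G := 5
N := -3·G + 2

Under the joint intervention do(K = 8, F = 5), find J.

24

The joint intervention fixes K = 8, F = 5, removing each variable's own equation.
J = 3·K + G - 5  [with K=8, G=5]  = 24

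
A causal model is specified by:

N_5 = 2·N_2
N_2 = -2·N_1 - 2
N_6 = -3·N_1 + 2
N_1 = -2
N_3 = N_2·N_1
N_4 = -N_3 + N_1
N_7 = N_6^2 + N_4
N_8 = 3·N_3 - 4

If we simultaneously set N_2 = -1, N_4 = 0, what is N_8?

Setting N_2 = -1, N_4 = 0 by intervention discards those variables' equations.
N_3 = N_2·N_1  [with N_2=-1, N_1=-2]  = 2
N_8 = 3·N_3 - 4  [with N_3=2]  = 2

2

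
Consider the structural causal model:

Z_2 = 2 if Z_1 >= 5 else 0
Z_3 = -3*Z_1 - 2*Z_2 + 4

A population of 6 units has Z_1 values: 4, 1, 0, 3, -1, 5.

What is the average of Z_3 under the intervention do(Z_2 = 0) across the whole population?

Under do(Z_2=0), Z_2's equation is replaced by Z_2=0 for every unit. Per-unit Z_3: -8, 1, 4, -5, 7, -11. Mean = -2.

-2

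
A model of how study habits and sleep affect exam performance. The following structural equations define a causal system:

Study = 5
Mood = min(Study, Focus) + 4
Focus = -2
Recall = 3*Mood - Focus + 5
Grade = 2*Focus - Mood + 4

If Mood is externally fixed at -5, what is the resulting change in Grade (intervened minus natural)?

7

do(Mood=-5) replaces the equation Mood = min(Study, Focus) + 4 with the constant Mood = -5.
Grade = 2*Focus - Mood + 4  [with Focus=-2, Mood=-5]  = 5
Without intervention: Mood = min(Study, Focus) + 4  [with Study=5, Focus=-2]  = 2; Grade = 2*Focus - Mood + 4  [with Focus=-2, Mood=2]  = -2.
Change = 5 − (-2) = 7.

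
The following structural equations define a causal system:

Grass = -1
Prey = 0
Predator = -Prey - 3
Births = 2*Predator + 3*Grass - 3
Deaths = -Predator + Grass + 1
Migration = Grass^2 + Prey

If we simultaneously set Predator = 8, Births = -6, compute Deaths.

-8

Setting Predator = 8, Births = -6 by intervention discards those variables' equations.
Deaths = -Predator + Grass + 1  [with Predator=8, Grass=-1]  = -8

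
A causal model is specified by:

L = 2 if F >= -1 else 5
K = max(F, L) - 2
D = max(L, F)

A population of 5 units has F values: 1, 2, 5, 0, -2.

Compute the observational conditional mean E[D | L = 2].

E[D|L=2] averages over only the 4 units with L=2 (F = 1, 2, 5, 0): D = 2, 2, 5, 2, mean 2.75.

2.75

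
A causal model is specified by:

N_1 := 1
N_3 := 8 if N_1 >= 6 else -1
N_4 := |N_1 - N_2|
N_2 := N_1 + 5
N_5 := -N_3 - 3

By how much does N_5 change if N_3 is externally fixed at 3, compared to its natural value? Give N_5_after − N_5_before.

do(N_3=3) replaces the equation N_3 := 8 if N_1 >= 6 else -1 with the constant N_3 = 3.
N_5 = -N_3 - 3  [with N_3=3]  = -6
Without intervention: N_3 = 8 if N_1 >= 6 else -1  [with N_1=1]  = -1; N_5 = -N_3 - 3  [with N_3=-1]  = -2.
Change = -6 − (-2) = -4.

-4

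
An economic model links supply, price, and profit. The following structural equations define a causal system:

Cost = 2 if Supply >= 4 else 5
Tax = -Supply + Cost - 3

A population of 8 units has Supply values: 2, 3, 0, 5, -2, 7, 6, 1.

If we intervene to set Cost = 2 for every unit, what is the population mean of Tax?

-3.75

do(Cost=2) breaks Cost's dependence on Supply. With Cost=2 fixed, Tax across the units is -3, -4, -1, -6, 1, -8, -7, -2, mean -3.75.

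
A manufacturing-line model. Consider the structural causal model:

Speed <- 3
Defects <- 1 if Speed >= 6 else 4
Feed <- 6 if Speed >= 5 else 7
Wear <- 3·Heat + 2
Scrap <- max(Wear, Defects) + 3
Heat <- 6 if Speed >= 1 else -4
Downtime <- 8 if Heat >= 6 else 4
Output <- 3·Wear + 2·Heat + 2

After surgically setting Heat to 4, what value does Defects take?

do(Heat=4) replaces the equation Heat <- 6 if Speed >= 1 else -4 with the constant Heat = 4.
Defects is not downstream of the intervention, so its value is determined by the original equations.
Defects = 1 if Speed >= 6 else 4  [with Speed=3]  = 4

4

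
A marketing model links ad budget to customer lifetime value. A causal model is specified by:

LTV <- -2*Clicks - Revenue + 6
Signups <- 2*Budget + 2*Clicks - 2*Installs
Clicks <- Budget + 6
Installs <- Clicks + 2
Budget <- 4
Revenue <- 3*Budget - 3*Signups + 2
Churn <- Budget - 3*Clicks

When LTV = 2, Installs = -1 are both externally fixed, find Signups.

30

The joint intervention fixes LTV = 2, Installs = -1, removing each variable's own equation.
Clicks = Budget + 6  [with Budget=4]  = 10
Signups = 2*Budget + 2*Clicks - 2*Installs  [with Budget=4, Clicks=10, Installs=-1]  = 30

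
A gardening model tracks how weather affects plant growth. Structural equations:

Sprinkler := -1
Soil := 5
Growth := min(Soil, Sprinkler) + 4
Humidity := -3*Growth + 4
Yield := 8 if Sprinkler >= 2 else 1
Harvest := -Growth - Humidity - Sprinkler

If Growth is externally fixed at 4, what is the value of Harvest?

5

The intervention breaks the incoming arrows to Growth: Growth := min(Soil, Sprinkler) + 4 no longer applies, and Growth = 4.
Humidity = -3*Growth + 4  [with Growth=4]  = -8
Harvest = -Growth - Humidity - Sprinkler  [with Growth=4, Humidity=-8, Sprinkler=-1]  = 5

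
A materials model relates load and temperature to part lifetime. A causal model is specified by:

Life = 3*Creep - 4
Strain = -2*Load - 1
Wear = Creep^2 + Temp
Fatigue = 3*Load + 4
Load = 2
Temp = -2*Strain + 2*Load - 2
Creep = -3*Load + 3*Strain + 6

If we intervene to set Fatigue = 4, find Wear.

237

do(Fatigue=4) replaces the equation Fatigue = 3*Load + 4 with the constant Fatigue = 4.
Since Wear is not a descendant of the intervened variable, it is unaffected.
Strain = -2*Load - 1  [with Load=2]  = -5
Temp = -2*Strain + 2*Load - 2  [with Strain=-5, Load=2]  = 12
Creep = -3*Load + 3*Strain + 6  [with Load=2, Strain=-5]  = -15
Wear = Creep^2 + Temp  [with Creep=-15, Temp=12]  = 237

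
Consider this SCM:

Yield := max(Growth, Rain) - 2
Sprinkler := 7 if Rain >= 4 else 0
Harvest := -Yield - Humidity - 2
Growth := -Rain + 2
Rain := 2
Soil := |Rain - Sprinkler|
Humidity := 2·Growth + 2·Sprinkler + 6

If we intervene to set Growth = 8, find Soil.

Under do(Growth=8), the mechanism Growth := -Rain + 2 is discarded; Growth is fixed at 8.
Since Soil is not a descendant of the intervened variable, it is unaffected.
Sprinkler = 7 if Rain >= 4 else 0  [with Rain=2]  = 0
Soil = |Rain - Sprinkler|  [with Rain=2, Sprinkler=0]  = 2

2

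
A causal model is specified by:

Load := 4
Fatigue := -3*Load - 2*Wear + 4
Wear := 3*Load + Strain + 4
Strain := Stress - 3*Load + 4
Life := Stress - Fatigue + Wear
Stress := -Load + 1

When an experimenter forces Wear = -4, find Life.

Under do(Wear=-4), the mechanism Wear := 3*Load + Strain + 4 is discarded; Wear is fixed at -4.
Stress = -Load + 1  [with Load=4]  = -3
Fatigue = -3*Load - 2*Wear + 4  [with Load=4, Wear=-4]  = 0
Life = Stress - Fatigue + Wear  [with Stress=-3, Fatigue=0, Wear=-4]  = -7

-7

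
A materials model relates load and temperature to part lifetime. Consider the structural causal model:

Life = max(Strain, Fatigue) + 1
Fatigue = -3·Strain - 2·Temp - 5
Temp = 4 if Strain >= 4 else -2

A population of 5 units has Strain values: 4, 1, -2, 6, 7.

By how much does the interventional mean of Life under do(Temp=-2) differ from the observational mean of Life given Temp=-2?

Every unit gets Temp=-2 under the intervention. Life values become 5, 2, 6, 7, 8; E[Life|do(Temp=-2)] = 5.6.
E[Life|Temp=-2] averages over only the 2 units with Temp=-2 (Strain = 1, -2): Life = 2, 6, mean 4.
Difference = 5.6 − 4 = 1.6.

1.6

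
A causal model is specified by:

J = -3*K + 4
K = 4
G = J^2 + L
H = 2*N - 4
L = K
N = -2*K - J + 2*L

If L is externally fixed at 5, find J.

-8

The intervention breaks the incoming arrows to L: L = K no longer applies, and L = 5.
Since J is not a descendant of the intervened variable, it is unaffected.
J = -3*K + 4  [with K=4]  = -8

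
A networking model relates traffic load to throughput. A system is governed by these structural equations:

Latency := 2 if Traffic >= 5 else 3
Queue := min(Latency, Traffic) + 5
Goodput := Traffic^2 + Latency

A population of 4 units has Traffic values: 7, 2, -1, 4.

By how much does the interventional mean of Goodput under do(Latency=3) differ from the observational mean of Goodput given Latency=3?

10.5

do(Latency=3) breaks Latency's dependence on Traffic. With Latency=3 fixed, Goodput across the units is 52, 7, 4, 19, mean 20.5.
Conditioning on Latency=3 selects the 3 unit(s) with Traffic ∈ {2, -1, 4}. Their Goodput values: 7, 4, 19. Mean = 10.
Difference = 20.5 − 10 = 10.5.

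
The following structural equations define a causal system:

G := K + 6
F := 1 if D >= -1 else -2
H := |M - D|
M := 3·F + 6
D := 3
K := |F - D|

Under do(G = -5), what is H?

do(G=-5) replaces the equation G := K + 6 with the constant G = -5.
Since H is not a descendant of the intervened variable, it is unaffected.
F = 1 if D >= -1 else -2  [with D=3]  = 1
M = 3·F + 6  [with F=1]  = 9
H = |M - D|  [with M=9, D=3]  = 6

6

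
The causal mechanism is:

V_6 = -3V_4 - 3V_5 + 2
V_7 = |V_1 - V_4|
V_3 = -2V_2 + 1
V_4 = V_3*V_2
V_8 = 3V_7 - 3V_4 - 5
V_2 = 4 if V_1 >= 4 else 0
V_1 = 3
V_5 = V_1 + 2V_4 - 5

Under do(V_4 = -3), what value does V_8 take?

do(V_4=-3) replaces the equation V_4 = V_3*V_2 with the constant V_4 = -3.
V_7 = |V_1 - V_4|  [with V_1=3, V_4=-3]  = 6
V_8 = 3V_7 - 3V_4 - 5  [with V_7=6, V_4=-3]  = 22

22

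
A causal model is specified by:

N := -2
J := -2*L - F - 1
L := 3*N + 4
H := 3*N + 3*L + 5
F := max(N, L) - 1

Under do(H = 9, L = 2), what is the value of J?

Setting H = 9, L = 2 by intervention discards those variables' equations.
F = max(N, L) - 1  [with N=-2, L=2]  = 1
J = -2*L - F - 1  [with L=2, F=1]  = -6

-6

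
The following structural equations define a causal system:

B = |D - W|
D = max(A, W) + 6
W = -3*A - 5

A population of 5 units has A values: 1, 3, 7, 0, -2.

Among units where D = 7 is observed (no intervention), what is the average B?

E[B|D=7] averages over only the 2 units with D=7 (A = 1, -2): B = 15, 6, mean 10.5.

10.5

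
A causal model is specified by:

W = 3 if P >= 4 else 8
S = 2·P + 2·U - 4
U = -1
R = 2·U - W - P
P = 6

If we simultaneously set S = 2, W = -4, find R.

-4

The joint intervention fixes S = 2, W = -4, removing each variable's own equation.
R = 2·U - W - P  [with U=-1, W=-4, P=6]  = -4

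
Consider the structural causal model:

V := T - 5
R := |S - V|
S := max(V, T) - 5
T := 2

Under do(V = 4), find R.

Under do(V=4), the mechanism V := T - 5 is discarded; V is fixed at 4.
S = max(V, T) - 5  [with V=4, T=2]  = -1
R = |S - V|  [with S=-1, V=4]  = 5

5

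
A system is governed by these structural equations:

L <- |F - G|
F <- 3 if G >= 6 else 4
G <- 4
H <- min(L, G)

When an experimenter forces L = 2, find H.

2

The intervention breaks the incoming arrows to L: L <- |F - G| no longer applies, and L = 2.
H = min(L, G)  [with L=2, G=4]  = 2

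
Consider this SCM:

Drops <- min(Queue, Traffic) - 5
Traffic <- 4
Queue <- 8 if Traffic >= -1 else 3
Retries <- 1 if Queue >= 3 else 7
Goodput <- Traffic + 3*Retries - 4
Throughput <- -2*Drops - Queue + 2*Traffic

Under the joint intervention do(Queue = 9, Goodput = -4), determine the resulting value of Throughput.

1

Setting Queue = 9, Goodput = -4 by intervention discards those variables' equations.
Drops = min(Queue, Traffic) - 5  [with Queue=9, Traffic=4]  = -1
Throughput = -2*Drops - Queue + 2*Traffic  [with Drops=-1, Queue=9, Traffic=4]  = 1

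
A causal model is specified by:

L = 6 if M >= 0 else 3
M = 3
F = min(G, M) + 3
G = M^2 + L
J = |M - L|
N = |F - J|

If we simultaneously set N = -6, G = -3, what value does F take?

Setting N = -6, G = -3 by intervention discards those variables' equations.
F = min(G, M) + 3  [with G=-3, M=3]  = 0

0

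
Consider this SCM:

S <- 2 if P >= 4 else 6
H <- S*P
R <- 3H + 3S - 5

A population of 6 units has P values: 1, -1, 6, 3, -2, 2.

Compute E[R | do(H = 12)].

Every unit gets H=12 under the intervention. R values become 49, 49, 37, 49, 49, 49; E[R|do(H=12)] = 47.

47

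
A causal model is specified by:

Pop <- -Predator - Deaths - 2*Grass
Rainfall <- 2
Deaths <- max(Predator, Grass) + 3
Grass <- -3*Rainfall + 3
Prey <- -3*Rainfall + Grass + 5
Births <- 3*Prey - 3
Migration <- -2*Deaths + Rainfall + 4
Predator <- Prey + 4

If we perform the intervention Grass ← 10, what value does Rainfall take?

Under do(Grass=10), the mechanism Grass <- -3*Rainfall + 3 is discarded; Grass is fixed at 10.
Rainfall is not downstream of the intervention, so its value is determined by the original equations.

2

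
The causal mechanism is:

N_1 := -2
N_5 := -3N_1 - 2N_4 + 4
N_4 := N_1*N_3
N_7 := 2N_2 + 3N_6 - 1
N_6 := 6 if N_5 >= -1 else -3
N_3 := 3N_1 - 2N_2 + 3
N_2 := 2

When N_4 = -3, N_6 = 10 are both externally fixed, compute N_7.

33

Setting N_4 = -3, N_6 = 10 by intervention discards those variables' equations.
N_7 = 2N_2 + 3N_6 - 1  [with N_2=2, N_6=10]  = 33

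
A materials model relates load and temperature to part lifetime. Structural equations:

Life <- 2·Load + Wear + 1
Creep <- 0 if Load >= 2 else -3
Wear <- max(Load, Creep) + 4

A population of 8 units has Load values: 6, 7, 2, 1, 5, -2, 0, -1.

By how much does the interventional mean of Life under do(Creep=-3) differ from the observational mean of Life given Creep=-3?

8.25

Under do(Creep=-3), Creep's equation is replaced by Creep=-3 for every unit. Per-unit Life: 23, 26, 11, 8, 20, -1, 5, 2. Mean = 11.75.
Observing Creep=-3 restricts to units where Creep's equation naturally yields -3: Load ∈ {1, -2, 0, -1}. In that subpopulation Life = 8, -1, 5, 2, mean 3.5.
Difference = 11.75 − 3.5 = 8.25.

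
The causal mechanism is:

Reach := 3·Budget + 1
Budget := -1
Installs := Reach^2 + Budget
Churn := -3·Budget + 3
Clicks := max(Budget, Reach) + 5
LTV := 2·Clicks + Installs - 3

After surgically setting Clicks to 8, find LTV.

The intervention breaks the incoming arrows to Clicks: Clicks := max(Budget, Reach) + 5 no longer applies, and Clicks = 8.
Reach = 3·Budget + 1  [with Budget=-1]  = -2
Installs = Reach^2 + Budget  [with Reach=-2, Budget=-1]  = 3
LTV = 2·Clicks + Installs - 3  [with Clicks=8, Installs=3]  = 16

16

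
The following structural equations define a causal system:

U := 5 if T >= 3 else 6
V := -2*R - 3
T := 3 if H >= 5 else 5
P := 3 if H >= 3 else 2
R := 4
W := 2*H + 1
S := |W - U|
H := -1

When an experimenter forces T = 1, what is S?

The intervention breaks the incoming arrows to T: T := 3 if H >= 5 else 5 no longer applies, and T = 1.
U = 5 if T >= 3 else 6  [with T=1]  = 6
W = 2*H + 1  [with H=-1]  = -1
S = |W - U|  [with W=-1, U=6]  = 7

7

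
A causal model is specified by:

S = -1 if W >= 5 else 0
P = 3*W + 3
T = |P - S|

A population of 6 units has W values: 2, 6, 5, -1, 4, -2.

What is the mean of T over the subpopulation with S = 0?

Observing S=0 restricts to units where S's equation naturally yields 0: W ∈ {2, -1, 4, -2}. In that subpopulation T = 9, 0, 15, 3, mean 6.75.

6.75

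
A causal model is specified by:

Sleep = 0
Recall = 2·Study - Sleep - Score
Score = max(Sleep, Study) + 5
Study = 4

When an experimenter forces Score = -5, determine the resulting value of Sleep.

Under do(Score=-5), the mechanism Score = max(Sleep, Study) + 5 is discarded; Score is fixed at -5.
Since Sleep is not a descendant of the intervened variable, it is unaffected.

0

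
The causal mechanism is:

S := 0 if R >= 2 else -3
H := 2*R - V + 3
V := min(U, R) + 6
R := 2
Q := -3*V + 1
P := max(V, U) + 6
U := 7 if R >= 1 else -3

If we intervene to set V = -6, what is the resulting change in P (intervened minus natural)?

Under do(V=-6), the mechanism V := min(U, R) + 6 is discarded; V is fixed at -6.
U = 7 if R >= 1 else -3  [with R=2]  = 7
P = max(V, U) + 6  [with V=-6, U=7]  = 13
Without intervention: U = 7 if R >= 1 else -3  [with R=2]  = 7; V = min(U, R) + 6  [with U=7, R=2]  = 8; P = max(V, U) + 6  [with V=8, U=7]  = 14.
Change = 13 − 14 = -1.

-1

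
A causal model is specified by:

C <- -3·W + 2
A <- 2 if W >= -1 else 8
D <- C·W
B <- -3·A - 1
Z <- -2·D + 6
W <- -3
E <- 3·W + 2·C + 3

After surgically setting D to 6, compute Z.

-6

Under do(D=6), the mechanism D <- C·W is discarded; D is fixed at 6.
Z = -2·D + 6  [with D=6]  = -6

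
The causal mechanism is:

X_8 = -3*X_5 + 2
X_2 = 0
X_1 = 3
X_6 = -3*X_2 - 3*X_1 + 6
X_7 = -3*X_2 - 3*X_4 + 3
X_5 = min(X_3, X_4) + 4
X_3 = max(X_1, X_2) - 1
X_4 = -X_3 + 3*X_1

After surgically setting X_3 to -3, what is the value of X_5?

do(X_3=-3) replaces the equation X_3 = max(X_1, X_2) - 1 with the constant X_3 = -3.
X_4 = -X_3 + 3*X_1  [with X_3=-3, X_1=3]  = 12
X_5 = min(X_3, X_4) + 4  [with X_3=-3, X_4=12]  = 1

1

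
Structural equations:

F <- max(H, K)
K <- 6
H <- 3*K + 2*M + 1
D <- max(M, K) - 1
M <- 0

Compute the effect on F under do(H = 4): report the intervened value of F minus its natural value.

Intervening sets H = 4 and removes its equation (H <- 3*K + 2*M + 1).
F = max(H, K)  [with H=4, K=6]  = 6
Without intervention: H = 3*K + 2*M + 1  [with K=6, M=0]  = 19; F = max(H, K)  [with H=19, K=6]  = 19.
Change = 6 − 19 = -13.

-13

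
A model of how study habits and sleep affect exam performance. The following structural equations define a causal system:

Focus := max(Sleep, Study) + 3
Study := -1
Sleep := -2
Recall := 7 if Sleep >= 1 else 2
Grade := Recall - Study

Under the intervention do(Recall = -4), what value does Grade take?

Intervening sets Recall = -4 and removes its equation (Recall := 7 if Sleep >= 1 else 2).
Grade = Recall - Study  [with Recall=-4, Study=-1]  = -3

-3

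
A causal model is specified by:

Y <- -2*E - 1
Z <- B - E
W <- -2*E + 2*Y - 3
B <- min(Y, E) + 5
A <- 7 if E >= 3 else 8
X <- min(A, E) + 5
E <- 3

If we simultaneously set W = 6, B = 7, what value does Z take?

Under do(W = 6, B = 7), each intervened variable's structural equation is replaced by its fixed value.
Z = B - E  [with B=7, E=3]  = 4

4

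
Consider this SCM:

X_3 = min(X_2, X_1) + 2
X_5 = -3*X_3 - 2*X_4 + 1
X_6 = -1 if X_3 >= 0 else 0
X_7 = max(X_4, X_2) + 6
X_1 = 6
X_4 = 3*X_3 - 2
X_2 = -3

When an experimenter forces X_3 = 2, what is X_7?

The intervention breaks the incoming arrows to X_3: X_3 = min(X_2, X_1) + 2 no longer applies, and X_3 = 2.
X_4 = 3*X_3 - 2  [with X_3=2]  = 4
X_7 = max(X_4, X_2) + 6  [with X_4=4, X_2=-3]  = 10

10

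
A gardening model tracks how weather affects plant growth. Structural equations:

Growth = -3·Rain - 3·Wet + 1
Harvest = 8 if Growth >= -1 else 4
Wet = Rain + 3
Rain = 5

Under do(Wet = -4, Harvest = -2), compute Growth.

The joint intervention fixes Wet = -4, Harvest = -2, removing each variable's own equation.
Growth = -3·Rain - 3·Wet + 1  [with Rain=5, Wet=-4]  = -2

-2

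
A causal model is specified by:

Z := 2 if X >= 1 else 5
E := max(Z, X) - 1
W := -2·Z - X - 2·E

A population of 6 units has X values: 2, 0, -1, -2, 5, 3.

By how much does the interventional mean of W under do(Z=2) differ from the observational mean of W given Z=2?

3.5

Under do(Z=2), Z's equation is replaced by Z=2 for every unit. Per-unit W: -8, -6, -5, -4, -17, -11. Mean = -8.5.
Observing Z=2 restricts to units where Z's equation naturally yields 2: X ∈ {2, 5, 3}. In that subpopulation W = -8, -17, -11, mean -12.
Difference = -8.5 − (-12) = 3.5.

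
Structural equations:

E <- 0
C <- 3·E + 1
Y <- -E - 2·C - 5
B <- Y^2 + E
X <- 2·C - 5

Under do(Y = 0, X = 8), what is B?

0

The joint intervention fixes Y = 0, X = 8, removing each variable's own equation.
B = Y^2 + E  [with Y=0, E=0]  = 0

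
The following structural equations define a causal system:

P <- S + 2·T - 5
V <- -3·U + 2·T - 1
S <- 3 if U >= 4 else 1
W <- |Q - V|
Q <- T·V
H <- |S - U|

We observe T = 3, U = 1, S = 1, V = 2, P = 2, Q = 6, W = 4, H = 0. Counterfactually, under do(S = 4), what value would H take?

The intervention breaks the incoming arrows to S: S <- 3 if U >= 4 else 1 no longer applies, and S = 4.
H = |S - U|  [with S=4, U=1]  = 3

3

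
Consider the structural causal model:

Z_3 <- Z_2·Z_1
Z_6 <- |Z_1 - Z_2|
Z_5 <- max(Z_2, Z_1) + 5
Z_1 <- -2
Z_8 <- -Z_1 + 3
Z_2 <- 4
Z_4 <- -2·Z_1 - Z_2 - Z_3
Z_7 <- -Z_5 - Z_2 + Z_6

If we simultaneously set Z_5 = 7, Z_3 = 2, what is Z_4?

Under do(Z_5 = 7, Z_3 = 2), each intervened variable's structural equation is replaced by its fixed value.
Z_4 = -2·Z_1 - Z_2 - Z_3  [with Z_1=-2, Z_2=4, Z_3=2]  = -2

-2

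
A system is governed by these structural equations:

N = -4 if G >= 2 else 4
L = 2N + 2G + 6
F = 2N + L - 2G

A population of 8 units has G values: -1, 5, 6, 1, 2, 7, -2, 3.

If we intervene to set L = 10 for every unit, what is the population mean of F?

2.75

Every unit gets L=10 under the intervention. F values become 20, -8, -10, 16, -2, -12, 22, -4; E[F|do(L=10)] = 2.75.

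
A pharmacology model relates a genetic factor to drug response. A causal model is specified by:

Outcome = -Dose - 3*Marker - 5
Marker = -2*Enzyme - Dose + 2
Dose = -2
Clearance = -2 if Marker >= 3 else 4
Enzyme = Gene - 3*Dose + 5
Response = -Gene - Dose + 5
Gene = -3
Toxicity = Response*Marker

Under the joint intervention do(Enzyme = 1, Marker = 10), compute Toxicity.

100

Setting Enzyme = 1, Marker = 10 by intervention discards those variables' equations.
Response = -Gene - Dose + 5  [with Gene=-3, Dose=-2]  = 10
Toxicity = Response*Marker  [with Response=10, Marker=10]  = 100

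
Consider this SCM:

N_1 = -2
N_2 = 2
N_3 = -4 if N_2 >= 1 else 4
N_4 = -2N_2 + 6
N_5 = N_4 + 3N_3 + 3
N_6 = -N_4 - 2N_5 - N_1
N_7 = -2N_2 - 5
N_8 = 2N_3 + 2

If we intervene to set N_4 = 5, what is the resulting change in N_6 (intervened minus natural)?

-9

Under do(N_4=5), the mechanism N_4 = -2N_2 + 6 is discarded; N_4 is fixed at 5.
N_3 = -4 if N_2 >= 1 else 4  [with N_2=2]  = -4
N_5 = N_4 + 3N_3 + 3  [with N_4=5, N_3=-4]  = -4
N_6 = -N_4 - 2N_5 - N_1  [with N_4=5, N_5=-4, N_1=-2]  = 5
Without intervention: N_3 = -4 if N_2 >= 1 else 4  [with N_2=2]  = -4; N_4 = -2N_2 + 6  [with N_2=2]  = 2; N_5 = N_4 + 3N_3 + 3  [with N_4=2, N_3=-4]  = -7; N_6 = -N_4 - 2N_5 - N_1  [with N_4=2, N_5=-7, N_1=-2]  = 14.
Change = 5 − 14 = -9.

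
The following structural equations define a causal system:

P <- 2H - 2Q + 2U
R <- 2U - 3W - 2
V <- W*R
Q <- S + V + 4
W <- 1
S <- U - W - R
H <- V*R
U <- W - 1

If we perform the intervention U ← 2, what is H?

Under do(U=2), the mechanism U <- W - 1 is discarded; U is fixed at 2.
R = 2U - 3W - 2  [with U=2, W=1]  = -1
V = W*R  [with W=1, R=-1]  = -1
H = V*R  [with V=-1, R=-1]  = 1

1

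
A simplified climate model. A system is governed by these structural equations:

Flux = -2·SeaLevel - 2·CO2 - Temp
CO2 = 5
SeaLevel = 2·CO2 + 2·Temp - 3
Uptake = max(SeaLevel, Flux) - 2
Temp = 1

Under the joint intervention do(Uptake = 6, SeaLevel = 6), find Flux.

-23

Under do(Uptake = 6, SeaLevel = 6), each intervened variable's structural equation is replaced by its fixed value.
Flux = -2·SeaLevel - 2·CO2 - Temp  [with SeaLevel=6, CO2=5, Temp=1]  = -23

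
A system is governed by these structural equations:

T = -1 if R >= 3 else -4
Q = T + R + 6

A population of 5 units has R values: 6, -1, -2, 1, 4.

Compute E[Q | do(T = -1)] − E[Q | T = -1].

-3.4

Under do(T=-1), T's equation is replaced by T=-1 for every unit. Per-unit Q: 11, 4, 3, 6, 9. Mean = 6.6.
E[Q|T=-1] averages over only the 2 units with T=-1 (R = 6, 4): Q = 11, 9, mean 10.
Difference = 6.6 − 10 = -3.4.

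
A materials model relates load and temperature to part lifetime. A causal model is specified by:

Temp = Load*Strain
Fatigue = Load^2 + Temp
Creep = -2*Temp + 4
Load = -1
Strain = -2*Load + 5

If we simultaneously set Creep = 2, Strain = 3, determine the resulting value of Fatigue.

The joint intervention fixes Creep = 2, Strain = 3, removing each variable's own equation.
Temp = Load*Strain  [with Load=-1, Strain=3]  = -3
Fatigue = Load^2 + Temp  [with Load=-1, Temp=-3]  = -2

-2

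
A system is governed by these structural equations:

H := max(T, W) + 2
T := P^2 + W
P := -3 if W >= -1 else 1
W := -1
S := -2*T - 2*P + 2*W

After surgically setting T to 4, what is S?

do(T=4) replaces the equation T := P^2 + W with the constant T = 4.
P = -3 if W >= -1 else 1  [with W=-1]  = -3
S = -2*T - 2*P + 2*W  [with T=4, P=-3, W=-1]  = -4

-4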